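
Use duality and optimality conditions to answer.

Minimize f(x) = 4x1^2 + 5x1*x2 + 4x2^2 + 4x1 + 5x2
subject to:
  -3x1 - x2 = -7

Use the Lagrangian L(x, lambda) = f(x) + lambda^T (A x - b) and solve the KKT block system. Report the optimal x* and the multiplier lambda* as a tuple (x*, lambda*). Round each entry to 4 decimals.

Form the Lagrangian:
  L(x, lambda) = (1/2) x^T Q x + c^T x + lambda^T (A x - b)
Stationarity (grad_x L = 0): Q x + c + A^T lambda = 0.
Primal feasibility: A x = b.

This gives the KKT block system:
  [ Q   A^T ] [ x     ]   [-c ]
  [ A    0  ] [ lambda ] = [ b ]

Solving the linear system:
  x*      = (2.88, -1.64)
  lambda* = (6.28)
  f(x*)   = 23.64

x* = (2.88, -1.64), lambda* = (6.28)


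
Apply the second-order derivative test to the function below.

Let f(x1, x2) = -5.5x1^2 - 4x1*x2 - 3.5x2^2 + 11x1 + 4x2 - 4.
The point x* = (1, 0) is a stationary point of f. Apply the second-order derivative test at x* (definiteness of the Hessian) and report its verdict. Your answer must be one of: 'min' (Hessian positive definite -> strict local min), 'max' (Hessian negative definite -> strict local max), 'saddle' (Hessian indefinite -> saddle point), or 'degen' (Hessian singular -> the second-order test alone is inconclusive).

Compute the Hessian H = grad^2 f:
  H = [[-11, -4], [-4, -7]]
Verify stationarity: grad f(x*) = H x* + g = (0, 0).
Eigenvalues of H: -13.4721, -4.5279.
Both eigenvalues < 0, so H is negative definite -> x* is a strict local max.

max


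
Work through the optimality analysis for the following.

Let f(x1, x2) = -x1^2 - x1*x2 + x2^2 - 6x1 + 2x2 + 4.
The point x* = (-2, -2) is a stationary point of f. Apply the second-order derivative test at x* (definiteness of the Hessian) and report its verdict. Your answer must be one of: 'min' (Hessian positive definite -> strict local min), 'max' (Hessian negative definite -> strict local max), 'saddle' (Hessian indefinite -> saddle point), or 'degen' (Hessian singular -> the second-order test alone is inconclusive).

Compute the Hessian H = grad^2 f:
  H = [[-2, -1], [-1, 2]]
Verify stationarity: grad f(x*) = H x* + g = (0, 0).
Eigenvalues of H: -2.2361, 2.2361.
Eigenvalues have mixed signs, so H is indefinite -> x* is a saddle point.

saddle


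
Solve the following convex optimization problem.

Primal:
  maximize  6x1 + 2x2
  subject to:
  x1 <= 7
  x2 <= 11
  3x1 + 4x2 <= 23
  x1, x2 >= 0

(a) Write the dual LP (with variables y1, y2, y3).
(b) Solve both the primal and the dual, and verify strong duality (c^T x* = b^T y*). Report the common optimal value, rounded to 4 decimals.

The standard primal-dual pair for 'max c^T x s.t. A x <= b, x >= 0' is:
  Dual:  min b^T y  s.t.  A^T y >= c,  y >= 0.

So the dual LP is:
  minimize  7y1 + 11y2 + 23y3
  subject to:
    y1 + 3y3 >= 6
    y2 + 4y3 >= 2
    y1, y2, y3 >= 0

Solving the primal: x* = (7, 0.5).
  primal value c^T x* = 43.
Solving the dual: y* = (4.5, 0, 0.5).
  dual value b^T y* = 43.
Strong duality: c^T x* = b^T y*. Confirmed.

43


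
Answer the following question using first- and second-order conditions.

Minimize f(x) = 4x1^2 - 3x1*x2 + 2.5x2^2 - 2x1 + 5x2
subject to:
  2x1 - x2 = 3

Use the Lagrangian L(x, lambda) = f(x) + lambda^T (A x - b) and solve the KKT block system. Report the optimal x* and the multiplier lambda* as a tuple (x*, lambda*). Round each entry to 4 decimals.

Form the Lagrangian:
  L(x, lambda) = (1/2) x^T Q x + c^T x + lambda^T (A x - b)
Stationarity (grad_x L = 0): Q x + c + A^T lambda = 0.
Primal feasibility: A x = b.

This gives the KKT block system:
  [ Q   A^T ] [ x     ]   [-c ]
  [ A    0  ] [ lambda ] = [ b ]

Solving the linear system:
  x*      = (0.8125, -1.375)
  lambda* = (-4.3125)
  f(x*)   = 2.2188

x* = (0.8125, -1.375), lambda* = (-4.3125)


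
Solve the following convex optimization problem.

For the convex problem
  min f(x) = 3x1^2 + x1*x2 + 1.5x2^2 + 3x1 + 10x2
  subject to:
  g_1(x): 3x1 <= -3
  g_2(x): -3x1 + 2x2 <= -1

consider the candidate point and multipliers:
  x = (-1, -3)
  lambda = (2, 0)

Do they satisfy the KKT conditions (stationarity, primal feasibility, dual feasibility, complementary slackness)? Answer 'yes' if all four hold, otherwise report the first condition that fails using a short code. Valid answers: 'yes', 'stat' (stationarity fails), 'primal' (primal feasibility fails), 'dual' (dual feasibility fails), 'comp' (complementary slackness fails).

Gradient of f: grad f(x) = Q x + c = (-6, 0)
Constraint values g_i(x) = a_i^T x - b_i:
  g_1((-1, -3)) = 0
  g_2((-1, -3)) = -2
Stationarity residual: grad f(x) + sum_i lambda_i a_i = (0, 0)
  -> stationarity OK
Primal feasibility (all g_i <= 0): OK
Dual feasibility (all lambda_i >= 0): OK
Complementary slackness (lambda_i * g_i(x) = 0 for all i): OK

Verdict: yes, KKT holds.

yes


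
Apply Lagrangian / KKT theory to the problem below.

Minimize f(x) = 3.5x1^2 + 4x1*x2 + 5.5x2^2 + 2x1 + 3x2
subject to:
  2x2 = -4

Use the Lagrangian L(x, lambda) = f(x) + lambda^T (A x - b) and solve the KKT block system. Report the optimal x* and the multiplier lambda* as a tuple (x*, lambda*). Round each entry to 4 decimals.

Form the Lagrangian:
  L(x, lambda) = (1/2) x^T Q x + c^T x + lambda^T (A x - b)
Stationarity (grad_x L = 0): Q x + c + A^T lambda = 0.
Primal feasibility: A x = b.

This gives the KKT block system:
  [ Q   A^T ] [ x     ]   [-c ]
  [ A    0  ] [ lambda ] = [ b ]

Solving the linear system:
  x*      = (0.8571, -2)
  lambda* = (7.7857)
  f(x*)   = 13.4286

x* = (0.8571, -2), lambda* = (7.7857)


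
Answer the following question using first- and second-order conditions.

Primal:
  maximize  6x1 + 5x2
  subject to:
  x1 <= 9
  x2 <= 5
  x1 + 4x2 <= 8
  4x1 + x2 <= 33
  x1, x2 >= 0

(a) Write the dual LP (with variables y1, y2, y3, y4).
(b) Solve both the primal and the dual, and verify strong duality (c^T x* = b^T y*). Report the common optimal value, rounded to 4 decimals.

The standard primal-dual pair for 'max c^T x s.t. A x <= b, x >= 0' is:
  Dual:  min b^T y  s.t.  A^T y >= c,  y >= 0.

So the dual LP is:
  minimize  9y1 + 5y2 + 8y3 + 33y4
  subject to:
    y1 + y3 + 4y4 >= 6
    y2 + 4y3 + y4 >= 5
    y1, y2, y3, y4 >= 0

Solving the primal: x* = (8, 0).
  primal value c^T x* = 48.
Solving the dual: y* = (0, 0, 6, 0).
  dual value b^T y* = 48.
Strong duality: c^T x* = b^T y*. Confirmed.

48


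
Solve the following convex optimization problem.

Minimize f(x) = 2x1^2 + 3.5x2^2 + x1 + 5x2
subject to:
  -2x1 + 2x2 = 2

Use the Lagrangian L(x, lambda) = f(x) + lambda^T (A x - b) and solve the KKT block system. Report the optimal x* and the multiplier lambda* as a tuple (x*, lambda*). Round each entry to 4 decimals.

Form the Lagrangian:
  L(x, lambda) = (1/2) x^T Q x + c^T x + lambda^T (A x - b)
Stationarity (grad_x L = 0): Q x + c + A^T lambda = 0.
Primal feasibility: A x = b.

This gives the KKT block system:
  [ Q   A^T ] [ x     ]   [-c ]
  [ A    0  ] [ lambda ] = [ b ]

Solving the linear system:
  x*      = (-1.1818, -0.1818)
  lambda* = (-1.8636)
  f(x*)   = 0.8182

x* = (-1.1818, -0.1818), lambda* = (-1.8636)


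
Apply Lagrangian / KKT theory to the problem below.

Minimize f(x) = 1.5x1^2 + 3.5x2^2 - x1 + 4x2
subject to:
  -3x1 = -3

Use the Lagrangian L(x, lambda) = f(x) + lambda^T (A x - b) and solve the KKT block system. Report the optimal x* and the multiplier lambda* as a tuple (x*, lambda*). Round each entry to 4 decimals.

Form the Lagrangian:
  L(x, lambda) = (1/2) x^T Q x + c^T x + lambda^T (A x - b)
Stationarity (grad_x L = 0): Q x + c + A^T lambda = 0.
Primal feasibility: A x = b.

This gives the KKT block system:
  [ Q   A^T ] [ x     ]   [-c ]
  [ A    0  ] [ lambda ] = [ b ]

Solving the linear system:
  x*      = (1, -0.5714)
  lambda* = (0.6667)
  f(x*)   = -0.6429

x* = (1, -0.5714), lambda* = (0.6667)


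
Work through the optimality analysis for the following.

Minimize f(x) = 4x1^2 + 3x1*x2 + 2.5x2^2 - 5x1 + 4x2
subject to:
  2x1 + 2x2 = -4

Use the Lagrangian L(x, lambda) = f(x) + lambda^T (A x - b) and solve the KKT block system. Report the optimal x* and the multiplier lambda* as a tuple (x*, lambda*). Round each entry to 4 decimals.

Form the Lagrangian:
  L(x, lambda) = (1/2) x^T Q x + c^T x + lambda^T (A x - b)
Stationarity (grad_x L = 0): Q x + c + A^T lambda = 0.
Primal feasibility: A x = b.

This gives the KKT block system:
  [ Q   A^T ] [ x     ]   [-c ]
  [ A    0  ] [ lambda ] = [ b ]

Solving the linear system:
  x*      = (0.7143, -2.7143)
  lambda* = (3.7143)
  f(x*)   = 0.2143

x* = (0.7143, -2.7143), lambda* = (3.7143)


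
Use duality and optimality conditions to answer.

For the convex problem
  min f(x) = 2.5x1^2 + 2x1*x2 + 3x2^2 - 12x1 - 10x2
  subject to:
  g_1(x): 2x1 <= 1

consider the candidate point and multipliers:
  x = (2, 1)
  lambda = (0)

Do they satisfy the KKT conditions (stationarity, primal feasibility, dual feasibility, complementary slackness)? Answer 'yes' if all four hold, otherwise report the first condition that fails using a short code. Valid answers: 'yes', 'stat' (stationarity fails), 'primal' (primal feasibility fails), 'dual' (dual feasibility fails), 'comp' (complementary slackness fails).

Gradient of f: grad f(x) = Q x + c = (0, 0)
Constraint values g_i(x) = a_i^T x - b_i:
  g_1((2, 1)) = 3
Stationarity residual: grad f(x) + sum_i lambda_i a_i = (0, 0)
  -> stationarity OK
Primal feasibility (all g_i <= 0): FAILS
Dual feasibility (all lambda_i >= 0): OK
Complementary slackness (lambda_i * g_i(x) = 0 for all i): OK

Verdict: the first failing condition is primal_feasibility -> primal.

primal


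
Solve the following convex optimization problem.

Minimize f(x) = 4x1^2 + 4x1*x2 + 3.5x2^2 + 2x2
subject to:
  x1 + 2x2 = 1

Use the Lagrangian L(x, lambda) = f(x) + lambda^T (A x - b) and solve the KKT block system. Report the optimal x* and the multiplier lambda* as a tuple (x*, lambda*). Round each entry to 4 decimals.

Form the Lagrangian:
  L(x, lambda) = (1/2) x^T Q x + c^T x + lambda^T (A x - b)
Stationarity (grad_x L = 0): Q x + c + A^T lambda = 0.
Primal feasibility: A x = b.

This gives the KKT block system:
  [ Q   A^T ] [ x     ]   [-c ]
  [ A    0  ] [ lambda ] = [ b ]

Solving the linear system:
  x*      = (0.1304, 0.4348)
  lambda* = (-2.7826)
  f(x*)   = 1.8261

x* = (0.1304, 0.4348), lambda* = (-2.7826)


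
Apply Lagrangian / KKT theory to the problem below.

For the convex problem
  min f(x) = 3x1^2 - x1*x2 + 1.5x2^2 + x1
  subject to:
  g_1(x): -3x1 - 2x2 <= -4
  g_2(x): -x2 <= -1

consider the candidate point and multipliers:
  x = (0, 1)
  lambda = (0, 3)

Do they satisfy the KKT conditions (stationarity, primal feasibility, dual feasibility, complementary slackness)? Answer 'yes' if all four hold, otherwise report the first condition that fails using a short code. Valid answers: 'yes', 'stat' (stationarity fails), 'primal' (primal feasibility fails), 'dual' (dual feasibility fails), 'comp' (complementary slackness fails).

Gradient of f: grad f(x) = Q x + c = (0, 3)
Constraint values g_i(x) = a_i^T x - b_i:
  g_1((0, 1)) = 2
  g_2((0, 1)) = 0
Stationarity residual: grad f(x) + sum_i lambda_i a_i = (0, 0)
  -> stationarity OK
Primal feasibility (all g_i <= 0): FAILS
Dual feasibility (all lambda_i >= 0): OK
Complementary slackness (lambda_i * g_i(x) = 0 for all i): OK

Verdict: the first failing condition is primal_feasibility -> primal.

primal


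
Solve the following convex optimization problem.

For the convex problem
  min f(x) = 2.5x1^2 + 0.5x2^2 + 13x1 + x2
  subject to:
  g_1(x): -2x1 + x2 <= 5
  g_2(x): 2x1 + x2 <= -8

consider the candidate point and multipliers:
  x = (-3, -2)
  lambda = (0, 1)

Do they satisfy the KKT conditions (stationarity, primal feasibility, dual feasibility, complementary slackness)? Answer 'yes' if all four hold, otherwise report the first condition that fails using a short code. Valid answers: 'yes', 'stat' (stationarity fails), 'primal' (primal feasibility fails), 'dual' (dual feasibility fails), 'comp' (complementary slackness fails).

Gradient of f: grad f(x) = Q x + c = (-2, -1)
Constraint values g_i(x) = a_i^T x - b_i:
  g_1((-3, -2)) = -1
  g_2((-3, -2)) = 0
Stationarity residual: grad f(x) + sum_i lambda_i a_i = (0, 0)
  -> stationarity OK
Primal feasibility (all g_i <= 0): OK
Dual feasibility (all lambda_i >= 0): OK
Complementary slackness (lambda_i * g_i(x) = 0 for all i): OK

Verdict: yes, KKT holds.

yes


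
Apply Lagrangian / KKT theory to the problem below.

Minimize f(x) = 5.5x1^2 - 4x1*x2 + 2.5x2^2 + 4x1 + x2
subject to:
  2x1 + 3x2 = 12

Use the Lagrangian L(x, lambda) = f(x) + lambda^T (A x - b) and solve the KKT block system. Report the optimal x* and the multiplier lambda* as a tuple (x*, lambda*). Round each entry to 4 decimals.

Form the Lagrangian:
  L(x, lambda) = (1/2) x^T Q x + c^T x + lambda^T (A x - b)
Stationarity (grad_x L = 0): Q x + c + A^T lambda = 0.
Primal feasibility: A x = b.

This gives the KKT block system:
  [ Q   A^T ] [ x     ]   [-c ]
  [ A    0  ] [ lambda ] = [ b ]

Solving the linear system:
  x*      = (1.4012, 3.0659)
  lambda* = (-3.5749)
  f(x*)   = 25.7844

x* = (1.4012, 3.0659), lambda* = (-3.5749)


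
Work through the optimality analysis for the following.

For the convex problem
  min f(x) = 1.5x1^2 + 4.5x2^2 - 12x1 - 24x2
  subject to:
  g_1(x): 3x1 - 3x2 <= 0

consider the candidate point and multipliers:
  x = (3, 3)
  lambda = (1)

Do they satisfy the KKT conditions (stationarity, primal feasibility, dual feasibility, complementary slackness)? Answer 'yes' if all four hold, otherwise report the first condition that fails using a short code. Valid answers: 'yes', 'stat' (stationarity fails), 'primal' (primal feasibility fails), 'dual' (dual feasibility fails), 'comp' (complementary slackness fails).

Gradient of f: grad f(x) = Q x + c = (-3, 3)
Constraint values g_i(x) = a_i^T x - b_i:
  g_1((3, 3)) = 0
Stationarity residual: grad f(x) + sum_i lambda_i a_i = (0, 0)
  -> stationarity OK
Primal feasibility (all g_i <= 0): OK
Dual feasibility (all lambda_i >= 0): OK
Complementary slackness (lambda_i * g_i(x) = 0 for all i): OK

Verdict: yes, KKT holds.

yes


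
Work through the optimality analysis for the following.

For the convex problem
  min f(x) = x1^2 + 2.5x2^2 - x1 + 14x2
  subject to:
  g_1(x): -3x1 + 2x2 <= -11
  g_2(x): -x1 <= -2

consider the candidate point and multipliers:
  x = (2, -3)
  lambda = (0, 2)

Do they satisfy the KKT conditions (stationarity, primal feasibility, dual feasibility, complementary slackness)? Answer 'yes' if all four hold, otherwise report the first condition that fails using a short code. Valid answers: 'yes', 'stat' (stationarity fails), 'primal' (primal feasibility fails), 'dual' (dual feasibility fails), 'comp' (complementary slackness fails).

Gradient of f: grad f(x) = Q x + c = (3, -1)
Constraint values g_i(x) = a_i^T x - b_i:
  g_1((2, -3)) = -1
  g_2((2, -3)) = 0
Stationarity residual: grad f(x) + sum_i lambda_i a_i = (1, -1)
  -> stationarity FAILS
Primal feasibility (all g_i <= 0): OK
Dual feasibility (all lambda_i >= 0): OK
Complementary slackness (lambda_i * g_i(x) = 0 for all i): OK

Verdict: the first failing condition is stationarity -> stat.

stat


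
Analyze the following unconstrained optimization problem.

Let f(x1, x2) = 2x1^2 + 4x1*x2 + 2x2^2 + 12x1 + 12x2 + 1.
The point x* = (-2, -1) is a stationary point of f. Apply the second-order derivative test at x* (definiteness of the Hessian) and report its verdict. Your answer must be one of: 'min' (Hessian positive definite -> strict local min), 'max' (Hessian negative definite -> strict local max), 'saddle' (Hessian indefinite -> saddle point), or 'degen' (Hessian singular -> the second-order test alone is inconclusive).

Compute the Hessian H = grad^2 f:
  H = [[4, 4], [4, 4]]
Verify stationarity: grad f(x*) = H x* + g = (0, 0).
Eigenvalues of H: 0, 8.
H has a zero eigenvalue (singular; positive semidefinite but not definite), so H is neither positive definite, negative definite, nor indefinite. The second-order test alone is inconclusive -> degen.
(Indeed, f is constant along the null direction of H through x*, so x* is not a strict local extremum.)

degen


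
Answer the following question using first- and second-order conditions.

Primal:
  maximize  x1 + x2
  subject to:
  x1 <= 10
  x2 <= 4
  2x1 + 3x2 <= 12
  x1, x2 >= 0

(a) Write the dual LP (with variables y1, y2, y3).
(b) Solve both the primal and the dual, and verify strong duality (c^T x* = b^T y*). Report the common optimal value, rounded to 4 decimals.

The standard primal-dual pair for 'max c^T x s.t. A x <= b, x >= 0' is:
  Dual:  min b^T y  s.t.  A^T y >= c,  y >= 0.

So the dual LP is:
  minimize  10y1 + 4y2 + 12y3
  subject to:
    y1 + 2y3 >= 1
    y2 + 3y3 >= 1
    y1, y2, y3 >= 0

Solving the primal: x* = (6, 0).
  primal value c^T x* = 6.
Solving the dual: y* = (0, 0, 0.5).
  dual value b^T y* = 6.
Strong duality: c^T x* = b^T y*. Confirmed.

6


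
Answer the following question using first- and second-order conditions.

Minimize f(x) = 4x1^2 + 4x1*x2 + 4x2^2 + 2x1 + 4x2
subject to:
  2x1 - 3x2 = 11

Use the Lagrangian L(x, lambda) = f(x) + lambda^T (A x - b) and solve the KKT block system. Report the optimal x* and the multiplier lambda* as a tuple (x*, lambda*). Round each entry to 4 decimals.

Form the Lagrangian:
  L(x, lambda) = (1/2) x^T Q x + c^T x + lambda^T (A x - b)
Stationarity (grad_x L = 0): Q x + c + A^T lambda = 0.
Primal feasibility: A x = b.

This gives the KKT block system:
  [ Q   A^T ] [ x     ]   [-c ]
  [ A    0  ] [ lambda ] = [ b ]

Solving the linear system:
  x*      = (1.75, -2.5)
  lambda* = (-3)
  f(x*)   = 13.25

x* = (1.75, -2.5), lambda* = (-3)


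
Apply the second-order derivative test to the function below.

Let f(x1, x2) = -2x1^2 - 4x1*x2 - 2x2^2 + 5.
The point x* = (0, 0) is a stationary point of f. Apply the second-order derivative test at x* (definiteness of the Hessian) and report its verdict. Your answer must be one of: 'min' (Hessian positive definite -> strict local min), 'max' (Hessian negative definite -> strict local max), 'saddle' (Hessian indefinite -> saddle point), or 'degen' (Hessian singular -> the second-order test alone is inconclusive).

Compute the Hessian H = grad^2 f:
  H = [[-4, -4], [-4, -4]]
Verify stationarity: grad f(x*) = H x* + g = (0, 0).
Eigenvalues of H: -8, 0.
H has a zero eigenvalue (singular; negative semidefinite but not definite), so H is neither positive definite, negative definite, nor indefinite. The second-order test alone is inconclusive -> degen.
(Indeed, f is constant along the null direction of H through x*, so x* is not a strict local extremum.)

degen


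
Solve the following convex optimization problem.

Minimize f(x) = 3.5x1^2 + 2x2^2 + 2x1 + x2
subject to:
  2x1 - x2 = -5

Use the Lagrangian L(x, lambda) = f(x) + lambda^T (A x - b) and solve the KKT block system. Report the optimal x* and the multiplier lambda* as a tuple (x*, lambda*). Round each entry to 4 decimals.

Form the Lagrangian:
  L(x, lambda) = (1/2) x^T Q x + c^T x + lambda^T (A x - b)
Stationarity (grad_x L = 0): Q x + c + A^T lambda = 0.
Primal feasibility: A x = b.

This gives the KKT block system:
  [ Q   A^T ] [ x     ]   [-c ]
  [ A    0  ] [ lambda ] = [ b ]

Solving the linear system:
  x*      = (-1.913, 1.1739)
  lambda* = (5.6957)
  f(x*)   = 12.913

x* = (-1.913, 1.1739), lambda* = (5.6957)


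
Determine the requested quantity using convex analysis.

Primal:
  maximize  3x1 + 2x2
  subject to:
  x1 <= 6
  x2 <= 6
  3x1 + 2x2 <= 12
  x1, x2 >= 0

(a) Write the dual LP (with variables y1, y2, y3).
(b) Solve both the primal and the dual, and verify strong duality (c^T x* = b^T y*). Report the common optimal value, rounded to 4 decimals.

The standard primal-dual pair for 'max c^T x s.t. A x <= b, x >= 0' is:
  Dual:  min b^T y  s.t.  A^T y >= c,  y >= 0.

So the dual LP is:
  minimize  6y1 + 6y2 + 12y3
  subject to:
    y1 + 3y3 >= 3
    y2 + 2y3 >= 2
    y1, y2, y3 >= 0

Solving the primal: x* = (4, 0).
  primal value c^T x* = 12.
Solving the dual: y* = (0, 0, 1).
  dual value b^T y* = 12.
Strong duality: c^T x* = b^T y*. Confirmed.

12


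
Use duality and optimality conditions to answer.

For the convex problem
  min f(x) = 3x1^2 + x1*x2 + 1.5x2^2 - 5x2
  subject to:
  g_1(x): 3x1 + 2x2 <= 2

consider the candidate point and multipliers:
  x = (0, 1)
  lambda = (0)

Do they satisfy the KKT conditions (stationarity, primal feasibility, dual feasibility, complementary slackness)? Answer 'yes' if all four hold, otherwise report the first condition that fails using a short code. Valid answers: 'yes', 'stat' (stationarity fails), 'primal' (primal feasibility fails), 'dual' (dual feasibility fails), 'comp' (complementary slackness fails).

Gradient of f: grad f(x) = Q x + c = (1, -2)
Constraint values g_i(x) = a_i^T x - b_i:
  g_1((0, 1)) = 0
Stationarity residual: grad f(x) + sum_i lambda_i a_i = (1, -2)
  -> stationarity FAILS
Primal feasibility (all g_i <= 0): OK
Dual feasibility (all lambda_i >= 0): OK
Complementary slackness (lambda_i * g_i(x) = 0 for all i): OK

Verdict: the first failing condition is stationarity -> stat.

stat


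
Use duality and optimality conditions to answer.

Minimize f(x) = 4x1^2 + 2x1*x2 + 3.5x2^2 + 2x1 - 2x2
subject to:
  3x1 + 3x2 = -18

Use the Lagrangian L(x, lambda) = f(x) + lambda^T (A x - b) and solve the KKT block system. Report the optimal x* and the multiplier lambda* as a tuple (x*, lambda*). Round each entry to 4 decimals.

Form the Lagrangian:
  L(x, lambda) = (1/2) x^T Q x + c^T x + lambda^T (A x - b)
Stationarity (grad_x L = 0): Q x + c + A^T lambda = 0.
Primal feasibility: A x = b.

This gives the KKT block system:
  [ Q   A^T ] [ x     ]   [-c ]
  [ A    0  ] [ lambda ] = [ b ]

Solving the linear system:
  x*      = (-3.0909, -2.9091)
  lambda* = (9.5152)
  f(x*)   = 85.4545

x* = (-3.0909, -2.9091), lambda* = (9.5152)


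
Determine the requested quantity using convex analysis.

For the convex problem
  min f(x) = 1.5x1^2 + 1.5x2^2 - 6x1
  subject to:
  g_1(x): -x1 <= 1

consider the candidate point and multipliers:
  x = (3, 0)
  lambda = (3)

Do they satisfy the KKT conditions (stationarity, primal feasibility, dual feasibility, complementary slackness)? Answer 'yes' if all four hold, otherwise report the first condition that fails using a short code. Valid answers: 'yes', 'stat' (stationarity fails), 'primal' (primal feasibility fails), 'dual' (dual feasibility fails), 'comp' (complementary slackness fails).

Gradient of f: grad f(x) = Q x + c = (3, 0)
Constraint values g_i(x) = a_i^T x - b_i:
  g_1((3, 0)) = -4
Stationarity residual: grad f(x) + sum_i lambda_i a_i = (0, 0)
  -> stationarity OK
Primal feasibility (all g_i <= 0): OK
Dual feasibility (all lambda_i >= 0): OK
Complementary slackness (lambda_i * g_i(x) = 0 for all i): FAILS

Verdict: the first failing condition is complementary_slackness -> comp.

comp


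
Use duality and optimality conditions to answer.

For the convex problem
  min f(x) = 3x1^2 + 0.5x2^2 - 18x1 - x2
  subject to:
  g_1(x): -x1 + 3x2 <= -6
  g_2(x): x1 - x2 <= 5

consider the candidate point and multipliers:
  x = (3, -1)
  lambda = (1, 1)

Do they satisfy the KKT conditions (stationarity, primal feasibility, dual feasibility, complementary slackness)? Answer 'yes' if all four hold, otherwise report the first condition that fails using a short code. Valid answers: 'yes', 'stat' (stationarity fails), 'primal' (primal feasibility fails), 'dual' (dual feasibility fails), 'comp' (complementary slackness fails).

Gradient of f: grad f(x) = Q x + c = (0, -2)
Constraint values g_i(x) = a_i^T x - b_i:
  g_1((3, -1)) = 0
  g_2((3, -1)) = -1
Stationarity residual: grad f(x) + sum_i lambda_i a_i = (0, 0)
  -> stationarity OK
Primal feasibility (all g_i <= 0): OK
Dual feasibility (all lambda_i >= 0): OK
Complementary slackness (lambda_i * g_i(x) = 0 for all i): FAILS

Verdict: the first failing condition is complementary_slackness -> comp.

comp


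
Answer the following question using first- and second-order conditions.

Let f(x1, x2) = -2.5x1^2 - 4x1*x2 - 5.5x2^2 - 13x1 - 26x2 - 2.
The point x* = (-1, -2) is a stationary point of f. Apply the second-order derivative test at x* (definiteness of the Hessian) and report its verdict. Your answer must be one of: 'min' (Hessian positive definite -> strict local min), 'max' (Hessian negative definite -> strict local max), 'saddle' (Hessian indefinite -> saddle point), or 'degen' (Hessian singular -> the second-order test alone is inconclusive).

Compute the Hessian H = grad^2 f:
  H = [[-5, -4], [-4, -11]]
Verify stationarity: grad f(x*) = H x* + g = (0, 0).
Eigenvalues of H: -13, -3.
Both eigenvalues < 0, so H is negative definite -> x* is a strict local max.

max


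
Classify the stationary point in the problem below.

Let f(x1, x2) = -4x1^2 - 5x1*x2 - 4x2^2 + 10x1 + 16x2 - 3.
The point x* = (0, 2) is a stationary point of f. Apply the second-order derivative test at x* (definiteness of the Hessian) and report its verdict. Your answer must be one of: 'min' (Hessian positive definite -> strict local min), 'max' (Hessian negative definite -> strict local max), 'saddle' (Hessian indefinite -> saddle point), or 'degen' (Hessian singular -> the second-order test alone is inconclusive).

Compute the Hessian H = grad^2 f:
  H = [[-8, -5], [-5, -8]]
Verify stationarity: grad f(x*) = H x* + g = (0, 0).
Eigenvalues of H: -13, -3.
Both eigenvalues < 0, so H is negative definite -> x* is a strict local max.

max


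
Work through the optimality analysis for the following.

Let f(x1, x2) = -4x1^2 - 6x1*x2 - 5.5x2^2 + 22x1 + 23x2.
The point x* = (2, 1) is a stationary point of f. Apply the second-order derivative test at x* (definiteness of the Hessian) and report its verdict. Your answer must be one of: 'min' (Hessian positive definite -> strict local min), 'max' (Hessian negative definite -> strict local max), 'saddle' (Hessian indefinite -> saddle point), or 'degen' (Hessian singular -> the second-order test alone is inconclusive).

Compute the Hessian H = grad^2 f:
  H = [[-8, -6], [-6, -11]]
Verify stationarity: grad f(x*) = H x* + g = (0, 0).
Eigenvalues of H: -15.6847, -3.3153.
Both eigenvalues < 0, so H is negative definite -> x* is a strict local max.

max


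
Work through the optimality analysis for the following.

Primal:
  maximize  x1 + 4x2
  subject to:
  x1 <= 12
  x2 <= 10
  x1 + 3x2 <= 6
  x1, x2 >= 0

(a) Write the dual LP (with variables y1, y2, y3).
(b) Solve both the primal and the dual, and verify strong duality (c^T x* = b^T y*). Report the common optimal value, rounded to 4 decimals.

The standard primal-dual pair for 'max c^T x s.t. A x <= b, x >= 0' is:
  Dual:  min b^T y  s.t.  A^T y >= c,  y >= 0.

So the dual LP is:
  minimize  12y1 + 10y2 + 6y3
  subject to:
    y1 + y3 >= 1
    y2 + 3y3 >= 4
    y1, y2, y3 >= 0

Solving the primal: x* = (0, 2).
  primal value c^T x* = 8.
Solving the dual: y* = (0, 0, 1.3333).
  dual value b^T y* = 8.
Strong duality: c^T x* = b^T y*. Confirmed.

8


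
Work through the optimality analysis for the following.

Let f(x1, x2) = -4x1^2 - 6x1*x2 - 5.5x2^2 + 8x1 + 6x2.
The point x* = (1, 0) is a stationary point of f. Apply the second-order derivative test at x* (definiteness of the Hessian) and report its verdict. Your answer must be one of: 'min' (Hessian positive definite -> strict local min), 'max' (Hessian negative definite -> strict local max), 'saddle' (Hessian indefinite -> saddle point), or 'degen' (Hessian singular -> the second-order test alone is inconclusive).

Compute the Hessian H = grad^2 f:
  H = [[-8, -6], [-6, -11]]
Verify stationarity: grad f(x*) = H x* + g = (0, 0).
Eigenvalues of H: -15.6847, -3.3153.
Both eigenvalues < 0, so H is negative definite -> x* is a strict local max.

max


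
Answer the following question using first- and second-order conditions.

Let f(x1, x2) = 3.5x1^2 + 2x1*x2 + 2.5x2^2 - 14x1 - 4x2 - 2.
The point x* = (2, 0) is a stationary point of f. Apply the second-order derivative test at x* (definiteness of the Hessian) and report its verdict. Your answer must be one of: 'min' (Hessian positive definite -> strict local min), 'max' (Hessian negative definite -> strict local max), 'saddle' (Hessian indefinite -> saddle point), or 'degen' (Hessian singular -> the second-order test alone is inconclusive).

Compute the Hessian H = grad^2 f:
  H = [[7, 2], [2, 5]]
Verify stationarity: grad f(x*) = H x* + g = (0, 0).
Eigenvalues of H: 3.7639, 8.2361.
Both eigenvalues > 0, so H is positive definite -> x* is a strict local min.

min


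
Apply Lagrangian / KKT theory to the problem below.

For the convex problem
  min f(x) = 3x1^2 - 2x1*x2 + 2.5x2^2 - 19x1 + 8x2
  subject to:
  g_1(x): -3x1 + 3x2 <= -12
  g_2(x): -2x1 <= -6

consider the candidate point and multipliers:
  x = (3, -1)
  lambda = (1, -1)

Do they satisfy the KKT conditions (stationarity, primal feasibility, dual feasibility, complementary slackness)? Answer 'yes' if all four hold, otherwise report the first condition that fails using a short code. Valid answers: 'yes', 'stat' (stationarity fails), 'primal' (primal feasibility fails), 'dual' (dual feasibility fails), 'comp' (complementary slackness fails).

Gradient of f: grad f(x) = Q x + c = (1, -3)
Constraint values g_i(x) = a_i^T x - b_i:
  g_1((3, -1)) = 0
  g_2((3, -1)) = 0
Stationarity residual: grad f(x) + sum_i lambda_i a_i = (0, 0)
  -> stationarity OK
Primal feasibility (all g_i <= 0): OK
Dual feasibility (all lambda_i >= 0): FAILS
Complementary slackness (lambda_i * g_i(x) = 0 for all i): OK

Verdict: the first failing condition is dual_feasibility -> dual.

dual


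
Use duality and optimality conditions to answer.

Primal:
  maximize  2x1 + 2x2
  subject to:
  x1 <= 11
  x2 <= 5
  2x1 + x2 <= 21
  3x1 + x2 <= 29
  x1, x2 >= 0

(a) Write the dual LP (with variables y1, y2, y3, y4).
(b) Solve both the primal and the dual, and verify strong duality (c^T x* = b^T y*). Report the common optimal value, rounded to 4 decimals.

The standard primal-dual pair for 'max c^T x s.t. A x <= b, x >= 0' is:
  Dual:  min b^T y  s.t.  A^T y >= c,  y >= 0.

So the dual LP is:
  minimize  11y1 + 5y2 + 21y3 + 29y4
  subject to:
    y1 + 2y3 + 3y4 >= 2
    y2 + y3 + y4 >= 2
    y1, y2, y3, y4 >= 0

Solving the primal: x* = (8, 5).
  primal value c^T x* = 26.
Solving the dual: y* = (0, 1.3333, 0, 0.6667).
  dual value b^T y* = 26.
Strong duality: c^T x* = b^T y*. Confirmed.

26


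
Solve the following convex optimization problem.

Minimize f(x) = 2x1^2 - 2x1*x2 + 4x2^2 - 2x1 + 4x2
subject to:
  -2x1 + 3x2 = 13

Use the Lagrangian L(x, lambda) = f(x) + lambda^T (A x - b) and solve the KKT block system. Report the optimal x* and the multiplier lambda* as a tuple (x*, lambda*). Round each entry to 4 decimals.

Form the Lagrangian:
  L(x, lambda) = (1/2) x^T Q x + c^T x + lambda^T (A x - b)
Stationarity (grad_x L = 0): Q x + c + A^T lambda = 0.
Primal feasibility: A x = b.

This gives the KKT block system:
  [ Q   A^T ] [ x     ]   [-c ]
  [ A    0  ] [ lambda ] = [ b ]

Solving the linear system:
  x*      = (-3.0909, 2.2727)
  lambda* = (-9.4545)
  f(x*)   = 69.0909

x* = (-3.0909, 2.2727), lambda* = (-9.4545)


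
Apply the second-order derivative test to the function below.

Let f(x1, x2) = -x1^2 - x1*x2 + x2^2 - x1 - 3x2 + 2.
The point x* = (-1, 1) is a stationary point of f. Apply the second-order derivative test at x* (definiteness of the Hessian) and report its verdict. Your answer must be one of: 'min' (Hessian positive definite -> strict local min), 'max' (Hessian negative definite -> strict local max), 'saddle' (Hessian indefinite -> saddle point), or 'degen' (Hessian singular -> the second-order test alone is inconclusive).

Compute the Hessian H = grad^2 f:
  H = [[-2, -1], [-1, 2]]
Verify stationarity: grad f(x*) = H x* + g = (0, 0).
Eigenvalues of H: -2.2361, 2.2361.
Eigenvalues have mixed signs, so H is indefinite -> x* is a saddle point.

saddle


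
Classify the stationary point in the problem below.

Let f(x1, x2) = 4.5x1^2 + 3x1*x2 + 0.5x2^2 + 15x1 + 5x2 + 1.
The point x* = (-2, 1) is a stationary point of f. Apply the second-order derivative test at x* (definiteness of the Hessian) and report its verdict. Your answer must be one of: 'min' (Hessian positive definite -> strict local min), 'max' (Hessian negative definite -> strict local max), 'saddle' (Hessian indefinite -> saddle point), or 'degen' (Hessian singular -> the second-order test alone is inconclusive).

Compute the Hessian H = grad^2 f:
  H = [[9, 3], [3, 1]]
Verify stationarity: grad f(x*) = H x* + g = (0, 0).
Eigenvalues of H: 0, 10.
H has a zero eigenvalue (singular; positive semidefinite but not definite), so H is neither positive definite, negative definite, nor indefinite. The second-order test alone is inconclusive -> degen.
(Indeed, f is constant along the null direction of H through x*, so x* is not a strict local extremum.)

degen


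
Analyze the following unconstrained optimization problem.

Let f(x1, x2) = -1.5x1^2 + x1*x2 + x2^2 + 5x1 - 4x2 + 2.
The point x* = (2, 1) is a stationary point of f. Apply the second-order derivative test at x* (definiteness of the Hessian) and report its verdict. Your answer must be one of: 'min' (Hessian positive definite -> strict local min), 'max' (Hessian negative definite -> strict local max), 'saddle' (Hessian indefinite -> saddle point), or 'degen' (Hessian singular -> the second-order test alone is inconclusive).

Compute the Hessian H = grad^2 f:
  H = [[-3, 1], [1, 2]]
Verify stationarity: grad f(x*) = H x* + g = (0, 0).
Eigenvalues of H: -3.1926, 2.1926.
Eigenvalues have mixed signs, so H is indefinite -> x* is a saddle point.

saddle


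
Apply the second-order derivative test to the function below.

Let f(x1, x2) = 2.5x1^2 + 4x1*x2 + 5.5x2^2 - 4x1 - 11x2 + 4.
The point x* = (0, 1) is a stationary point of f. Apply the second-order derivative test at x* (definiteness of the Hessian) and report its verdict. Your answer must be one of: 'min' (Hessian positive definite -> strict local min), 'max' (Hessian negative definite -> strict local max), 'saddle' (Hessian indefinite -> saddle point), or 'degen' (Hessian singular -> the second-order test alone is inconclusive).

Compute the Hessian H = grad^2 f:
  H = [[5, 4], [4, 11]]
Verify stationarity: grad f(x*) = H x* + g = (0, 0).
Eigenvalues of H: 3, 13.
Both eigenvalues > 0, so H is positive definite -> x* is a strict local min.

min


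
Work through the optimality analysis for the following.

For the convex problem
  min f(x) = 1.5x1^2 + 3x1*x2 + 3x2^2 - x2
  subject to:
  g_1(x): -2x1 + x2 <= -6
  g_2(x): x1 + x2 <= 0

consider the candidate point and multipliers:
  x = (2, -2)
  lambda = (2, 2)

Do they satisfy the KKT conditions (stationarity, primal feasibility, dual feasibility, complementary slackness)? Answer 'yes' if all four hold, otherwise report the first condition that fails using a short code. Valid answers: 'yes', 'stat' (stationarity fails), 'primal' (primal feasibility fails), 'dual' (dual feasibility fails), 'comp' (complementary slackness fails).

Gradient of f: grad f(x) = Q x + c = (0, -7)
Constraint values g_i(x) = a_i^T x - b_i:
  g_1((2, -2)) = 0
  g_2((2, -2)) = 0
Stationarity residual: grad f(x) + sum_i lambda_i a_i = (-2, -3)
  -> stationarity FAILS
Primal feasibility (all g_i <= 0): OK
Dual feasibility (all lambda_i >= 0): OK
Complementary slackness (lambda_i * g_i(x) = 0 for all i): OK

Verdict: the first failing condition is stationarity -> stat.

stat


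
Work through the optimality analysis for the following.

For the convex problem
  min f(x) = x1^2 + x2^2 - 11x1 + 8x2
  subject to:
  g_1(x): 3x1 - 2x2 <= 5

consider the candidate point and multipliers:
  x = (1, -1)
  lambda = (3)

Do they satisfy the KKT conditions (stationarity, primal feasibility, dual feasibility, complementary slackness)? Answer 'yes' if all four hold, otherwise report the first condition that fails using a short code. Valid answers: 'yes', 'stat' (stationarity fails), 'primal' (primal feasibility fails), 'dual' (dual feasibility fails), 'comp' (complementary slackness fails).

Gradient of f: grad f(x) = Q x + c = (-9, 6)
Constraint values g_i(x) = a_i^T x - b_i:
  g_1((1, -1)) = 0
Stationarity residual: grad f(x) + sum_i lambda_i a_i = (0, 0)
  -> stationarity OK
Primal feasibility (all g_i <= 0): OK
Dual feasibility (all lambda_i >= 0): OK
Complementary slackness (lambda_i * g_i(x) = 0 for all i): OK

Verdict: yes, KKT holds.

yes


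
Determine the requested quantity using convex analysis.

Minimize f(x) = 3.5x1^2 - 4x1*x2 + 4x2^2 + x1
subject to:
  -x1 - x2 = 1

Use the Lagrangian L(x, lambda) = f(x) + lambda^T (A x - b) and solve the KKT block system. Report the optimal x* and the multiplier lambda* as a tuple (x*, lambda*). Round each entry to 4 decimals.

Form the Lagrangian:
  L(x, lambda) = (1/2) x^T Q x + c^T x + lambda^T (A x - b)
Stationarity (grad_x L = 0): Q x + c + A^T lambda = 0.
Primal feasibility: A x = b.

This gives the KKT block system:
  [ Q   A^T ] [ x     ]   [-c ]
  [ A    0  ] [ lambda ] = [ b ]

Solving the linear system:
  x*      = (-0.5652, -0.4348)
  lambda* = (-1.2174)
  f(x*)   = 0.3261

x* = (-0.5652, -0.4348), lambda* = (-1.2174)


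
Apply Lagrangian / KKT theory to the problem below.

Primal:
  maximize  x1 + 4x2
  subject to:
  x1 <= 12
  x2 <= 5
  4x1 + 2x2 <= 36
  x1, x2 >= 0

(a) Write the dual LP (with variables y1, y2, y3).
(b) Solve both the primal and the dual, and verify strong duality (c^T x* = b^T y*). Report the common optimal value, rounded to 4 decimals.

The standard primal-dual pair for 'max c^T x s.t. A x <= b, x >= 0' is:
  Dual:  min b^T y  s.t.  A^T y >= c,  y >= 0.

So the dual LP is:
  minimize  12y1 + 5y2 + 36y3
  subject to:
    y1 + 4y3 >= 1
    y2 + 2y3 >= 4
    y1, y2, y3 >= 0

Solving the primal: x* = (6.5, 5).
  primal value c^T x* = 26.5.
Solving the dual: y* = (0, 3.5, 0.25).
  dual value b^T y* = 26.5.
Strong duality: c^T x* = b^T y*. Confirmed.

26.5


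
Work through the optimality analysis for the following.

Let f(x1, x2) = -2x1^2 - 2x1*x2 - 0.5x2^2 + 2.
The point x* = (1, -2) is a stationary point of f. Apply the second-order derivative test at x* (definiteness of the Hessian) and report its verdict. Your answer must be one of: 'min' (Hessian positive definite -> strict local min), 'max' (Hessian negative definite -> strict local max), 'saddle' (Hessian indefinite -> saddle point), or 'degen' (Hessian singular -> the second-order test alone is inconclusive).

Compute the Hessian H = grad^2 f:
  H = [[-4, -2], [-2, -1]]
Verify stationarity: grad f(x*) = H x* + g = (0, 0).
Eigenvalues of H: -5, 0.
H has a zero eigenvalue (singular; negative semidefinite but not definite), so H is neither positive definite, negative definite, nor indefinite. The second-order test alone is inconclusive -> degen.
(Indeed, f is constant along the null direction of H through x*, so x* is not a strict local extremum.)

degen


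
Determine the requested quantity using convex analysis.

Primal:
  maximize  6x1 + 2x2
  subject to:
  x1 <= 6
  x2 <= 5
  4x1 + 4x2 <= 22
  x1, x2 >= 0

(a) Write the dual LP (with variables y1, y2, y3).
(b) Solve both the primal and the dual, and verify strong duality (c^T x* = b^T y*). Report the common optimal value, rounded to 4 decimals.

The standard primal-dual pair for 'max c^T x s.t. A x <= b, x >= 0' is:
  Dual:  min b^T y  s.t.  A^T y >= c,  y >= 0.

So the dual LP is:
  minimize  6y1 + 5y2 + 22y3
  subject to:
    y1 + 4y3 >= 6
    y2 + 4y3 >= 2
    y1, y2, y3 >= 0

Solving the primal: x* = (5.5, 0).
  primal value c^T x* = 33.
Solving the dual: y* = (0, 0, 1.5).
  dual value b^T y* = 33.
Strong duality: c^T x* = b^T y*. Confirmed.

33


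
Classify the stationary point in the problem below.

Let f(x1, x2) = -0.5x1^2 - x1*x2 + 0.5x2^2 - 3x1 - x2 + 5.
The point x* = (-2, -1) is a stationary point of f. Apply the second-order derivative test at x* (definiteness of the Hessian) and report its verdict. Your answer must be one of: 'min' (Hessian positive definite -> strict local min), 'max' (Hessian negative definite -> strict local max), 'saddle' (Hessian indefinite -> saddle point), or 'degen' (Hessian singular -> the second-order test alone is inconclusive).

Compute the Hessian H = grad^2 f:
  H = [[-1, -1], [-1, 1]]
Verify stationarity: grad f(x*) = H x* + g = (0, 0).
Eigenvalues of H: -1.4142, 1.4142.
Eigenvalues have mixed signs, so H is indefinite -> x* is a saddle point.

saddle
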